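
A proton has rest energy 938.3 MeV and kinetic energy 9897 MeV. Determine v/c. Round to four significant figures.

0.9962

K = (γ−1)mc², so γ = 1 + 9897/938.3 = 11.548.
Then v/c = √(1 − γ⁻²) = √(1 − 0.00749871) = √0.99250129 = 0.9962.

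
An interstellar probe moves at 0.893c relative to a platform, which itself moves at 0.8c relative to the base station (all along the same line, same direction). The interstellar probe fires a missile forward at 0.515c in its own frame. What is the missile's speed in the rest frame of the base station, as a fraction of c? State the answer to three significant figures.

Apply u = (u'+v)/(1+u'v) twice. Missile in the platform frame: (0.515+0.893)/(1+0.515·0.893) = 1.408/1.459895 = 0.96445c.
That velocity, transformed to the rest frame of the base station: (0.96445+0.8)/(1+0.96445·0.8) = 1.76445/1.77156 = 0.99599c.

0.996c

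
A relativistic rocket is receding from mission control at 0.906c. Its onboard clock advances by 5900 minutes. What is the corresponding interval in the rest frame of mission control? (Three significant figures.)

13900 minutes

β² = 0.820836, so γ = 1/√0.179164 = 2.3625.
Time dilation: Δt = γ·Δτ = 2.3625 × 5900 = 13900 minutes.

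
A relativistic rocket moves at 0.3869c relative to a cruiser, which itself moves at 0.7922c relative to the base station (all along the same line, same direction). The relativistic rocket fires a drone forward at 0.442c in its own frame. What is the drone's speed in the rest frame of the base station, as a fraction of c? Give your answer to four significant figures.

Apply u = (u'+v)/(1+u'v) twice. Drone in the cruiser frame: (0.442+0.3869)/(1+0.442·0.3869) = 0.8289/1.1710098 = 0.70785c.
That velocity, transformed to the rest frame of the base station: (0.70785+0.7922)/(1+0.70785·0.7922) = 1.50005/1.56075877 = 0.9611c.

0.9611c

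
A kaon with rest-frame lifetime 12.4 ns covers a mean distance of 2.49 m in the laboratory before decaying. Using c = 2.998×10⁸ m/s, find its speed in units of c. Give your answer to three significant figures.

0.557c

Let x = d/(cτ) = 2.490 m / (2.998×10⁸ m/s × 1.240×10^-8 s) = 0.6698. Since d = βγcτ, x = βγ = β/√(1−β²).
Solving: β² = x²/(1+x²) = 0.448632/1.448632 = 0.309694, so β = 0.557.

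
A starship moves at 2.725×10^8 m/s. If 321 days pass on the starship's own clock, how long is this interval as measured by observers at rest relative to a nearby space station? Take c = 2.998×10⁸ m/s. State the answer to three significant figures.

770 days

β = v/c = (2.725×10^8 m/s)/(2.998×10⁸ m/s) = 0.908939.
β² = 0.8261701, so γ = 1/√0.1738299 = 2.3985.
The onboard clock measures proper time, so the interval in the rest frame of a nearby space station is dilated: Δt = γ·Δτ = 2.3985 × 321 days = 770 days.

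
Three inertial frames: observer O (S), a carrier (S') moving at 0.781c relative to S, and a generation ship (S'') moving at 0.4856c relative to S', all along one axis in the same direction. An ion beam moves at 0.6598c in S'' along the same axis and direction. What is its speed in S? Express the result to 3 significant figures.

0.983c

Compose velocities in two stages. Stage 1 (into S'): u₁ = (0.6598+0.4856)/(1+0.6598×0.4856) = 0.86747.
Stage 2 (into S): u = (0.86747+0.781)/(1+0.86747×0.781) = 0.9827, so the speed is 0.983c.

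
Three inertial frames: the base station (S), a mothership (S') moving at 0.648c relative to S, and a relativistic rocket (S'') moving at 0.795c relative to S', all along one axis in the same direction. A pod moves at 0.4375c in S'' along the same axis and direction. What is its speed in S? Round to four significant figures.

0.9811c

Apply u = (u'+v)/(1+u'v) twice. Pod in the mothership frame: (0.4375+0.795)/(1+0.4375·0.795) = 1.2325/1.3478125 = 0.91444c.
That velocity, transformed to the rest frame of the base station: (0.91444+0.648)/(1+0.91444·0.648) = 1.56244/1.59255712 = 0.98109c.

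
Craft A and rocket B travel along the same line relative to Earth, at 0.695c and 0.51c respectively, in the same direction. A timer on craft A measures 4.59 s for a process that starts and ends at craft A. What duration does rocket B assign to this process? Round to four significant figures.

4.791 s

Speed of craft A in rocket B's frame: u = (v_A − v_B)/(1 − v_A v_B/c²) = (0.695 − 0.51)/(1 − 0.695×0.51) = 0.185/0.64555 = 0.28658; |u| = 0.28658c.
γ for this relative speed: γ = 1/√(1 − 0.0821281) = 1.0438.
Craft A's interval is proper; time dilation gives Δt_B = γΔτ = 1.0438 × 4.59 s = 4.791 s.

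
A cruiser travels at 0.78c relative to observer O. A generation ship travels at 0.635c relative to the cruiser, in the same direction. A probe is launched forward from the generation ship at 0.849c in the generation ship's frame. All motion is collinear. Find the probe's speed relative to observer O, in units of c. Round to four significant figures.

0.9955c

First combine the probe and generation ship (S''→S'): u₁ = (0.849 + 0.635)/(1 + 0.849×0.635) = 1.484/1.539115 = 0.96419.
Then combine with the cruiser (S'→S): u = (0.96419 + 0.78)/(1 + 0.96419×0.78) = 1.74419/1.7520682 = 0.9955.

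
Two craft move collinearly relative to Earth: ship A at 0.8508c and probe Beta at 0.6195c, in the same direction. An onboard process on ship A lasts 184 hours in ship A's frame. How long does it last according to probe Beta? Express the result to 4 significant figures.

The velocity of ship A relative to probe Beta is (0.8508 − 0.6195)c / (1 − 0.8508×0.6195) = 0.48908c; relative speed 0.48908c.
γ for this relative speed: γ = 1/√(1 − 0.239199) = 1.1465.
The clock on ship A records proper time, so probe Beta measures Δt = γΔτ = 1.1465 × 184 = 211.0 hours.

211.0 hours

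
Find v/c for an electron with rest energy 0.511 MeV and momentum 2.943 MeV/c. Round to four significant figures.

βγ = pc/(mc²) = 2.943/0.511 = 5.7593.
Since γ² = 1 + (βγ)² = 34.1695, γ = √34.1695 = 5.84547, and β = (βγ)/γ = 5.7593/5.84547 = 0.9853.

0.9853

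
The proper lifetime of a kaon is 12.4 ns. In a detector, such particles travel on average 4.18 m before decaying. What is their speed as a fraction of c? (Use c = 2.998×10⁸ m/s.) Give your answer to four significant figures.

0.7472c

d = βγcτ ⇒ βγ = d/(cτ) = 4.180 m / (3.71752 m) = 1.1244.
β = (βγ)/√(1+(βγ)²) = 1.1244/√2.26428 = 0.7472.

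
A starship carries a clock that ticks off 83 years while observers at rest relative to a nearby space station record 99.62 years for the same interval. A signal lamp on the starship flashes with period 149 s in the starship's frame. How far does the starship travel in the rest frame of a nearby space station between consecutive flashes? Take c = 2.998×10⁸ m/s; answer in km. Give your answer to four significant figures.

2.965×10^7 km

γ = Δt/Δτ = 99.62/83 = 1.20024.
β = √(1 − 1/γ²) = 0.55302. Lab-frame period = γτ = 1.20024×149 s = 178.84 s. Distance = βc × γτ = 0.55302 × 2.998×10⁸ m/s × 178.84 s = 2.9651×10^10 m = 2.965×10^7 km.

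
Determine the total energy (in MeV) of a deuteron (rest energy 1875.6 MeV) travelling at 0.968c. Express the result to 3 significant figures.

γ = 1/√(1 − β²) = 1/√(1 − 0.937024) = 1/√0.062976 = 1/0.25095 = 3.9849.
Total energy: E = γmc² = 3.9849 × 1875.6 MeV = 7470 MeV.

7470 MeV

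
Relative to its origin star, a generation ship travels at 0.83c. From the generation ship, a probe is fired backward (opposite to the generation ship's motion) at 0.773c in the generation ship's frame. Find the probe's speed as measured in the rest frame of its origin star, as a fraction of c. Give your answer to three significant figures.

0.159c

Relativistic velocity addition: u = (u' + v)/(1 + u'v/c²), with u' = −0.773c and v = 0.83c.
Numerator: −0.773 + 0.83 = 0.057. Denominator: 1 + (−0.773)(0.83) = 0.35841.
u = 0.057/0.35841 = 0.15904, so the speed is 0.159c.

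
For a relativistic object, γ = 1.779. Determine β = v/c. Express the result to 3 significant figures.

β = √(1 − 1/γ²) = √(1 − 1/3.164841) = √0.684028 = 0.827.

0.827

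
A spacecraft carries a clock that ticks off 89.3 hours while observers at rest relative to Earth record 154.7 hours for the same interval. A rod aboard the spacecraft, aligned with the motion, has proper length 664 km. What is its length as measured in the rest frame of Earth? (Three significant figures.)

The time-dilation ratio gives γ = 154.7/89.3 = 1.73236.
The rod contracts by the same γ: 664 km / 1.73236 = 383 km.

383 km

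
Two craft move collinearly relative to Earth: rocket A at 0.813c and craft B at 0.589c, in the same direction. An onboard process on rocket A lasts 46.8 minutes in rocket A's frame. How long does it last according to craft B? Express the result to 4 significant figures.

Speed of rocket A in craft B's frame: u = (v_A − v_B)/(1 − v_A v_B/c²) = (0.813 − 0.589)/(1 − 0.813×0.589) = 0.224/0.521143 = 0.42982; |u| = 0.42982c.
At |u| = 0.42982c, γ = (1 − 0.184745)^(−1/2) = 1.1075.
Rocket A's interval is proper; time dilation gives Δt_B = γΔτ = 1.1075 × 46.8 minutes = 51.83 minutes.

51.83 minutes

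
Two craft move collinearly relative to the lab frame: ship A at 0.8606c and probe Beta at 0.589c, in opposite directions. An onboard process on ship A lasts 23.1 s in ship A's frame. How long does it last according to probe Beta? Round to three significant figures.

Speed of ship A in probe Beta's frame: u = (v_A + v_B)/(1 + v_A v_B/c²) = (0.8606 + 0.589)/(1 + 0.8606×0.589) = 1.4496/1.5068934 = 0.96198; |u| = 0.96198c.
At |u| = 0.96198c, γ = (1 − 0.925406)^(−1/2) = 3.6614.
The clock on ship A records proper time, so probe Beta measures Δt = γΔτ = 3.6614 × 23.1 = 84.6 s.

84.6 s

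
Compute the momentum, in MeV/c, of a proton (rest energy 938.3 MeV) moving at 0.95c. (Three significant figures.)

γ = 1/√(1 − β²) = 1/√(1 − 0.9025) = 1/√0.0975 = 1/0.31225 = 3.2026.
Momentum: p = γβ·mc = 3.2026 × 0.95 × 938.3 MeV/c = 2850 MeV/c.

2850 MeV/c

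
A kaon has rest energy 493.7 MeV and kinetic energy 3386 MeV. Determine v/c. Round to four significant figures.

γ = 1 + K/(mc²) = 1 + 3386/493.7 = 7.8584.
β = √(1 − 1/γ²) = √(1 − 0.0161932) = √0.9838068 = 0.9919.

0.9919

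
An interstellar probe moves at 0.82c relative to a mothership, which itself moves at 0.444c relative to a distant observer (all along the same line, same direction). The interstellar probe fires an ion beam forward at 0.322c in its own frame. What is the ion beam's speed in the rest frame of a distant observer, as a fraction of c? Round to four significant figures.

Apply u = (u'+v)/(1+u'v) twice. Ion beam in the mothership frame: (0.322+0.82)/(1+0.322·0.82) = 1.142/1.26404 = 0.90345c.
That velocity, transformed to the rest frame of a distant observer: (0.90345+0.444)/(1+0.90345·0.444) = 1.34745/1.4011318 = 0.96169c.

0.9617c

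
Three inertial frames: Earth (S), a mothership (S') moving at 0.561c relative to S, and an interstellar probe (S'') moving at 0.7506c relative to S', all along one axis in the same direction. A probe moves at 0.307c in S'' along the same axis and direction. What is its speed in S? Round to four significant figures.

Apply u = (u'+v)/(1+u'v) twice. Probe in the mothership frame: (0.307+0.7506)/(1+0.307·0.7506) = 1.0576/1.2304342 = 0.85953c.
That velocity, transformed to the rest frame of Earth: (0.85953+0.561)/(1+0.85953·0.561) = 1.42053/1.48219633 = 0.9584c.

0.9584c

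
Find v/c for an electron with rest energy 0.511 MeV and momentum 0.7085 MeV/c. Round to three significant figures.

0.811

pc/(mc²) = 0.7085/0.511 = 1.3865 = βγ = β/√(1−β²).
So β² = x²/(1 + x²) with x = 1.3865: x² = 1.92238, β² = 1.92238/2.92238 = 0.657813, β = 0.811.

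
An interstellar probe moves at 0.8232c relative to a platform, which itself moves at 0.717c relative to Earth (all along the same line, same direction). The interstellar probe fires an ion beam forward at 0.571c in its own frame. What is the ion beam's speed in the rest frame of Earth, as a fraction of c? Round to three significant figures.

0.991c

Compose velocities in two stages. Stage 1 (into S'): u₁ = (0.571+0.8232)/(1+0.571×0.8232) = 0.9484.
Stage 2 (into S): u = (0.9484+0.717)/(1+0.9484×0.717) = 0.99131, so the speed is 0.991c.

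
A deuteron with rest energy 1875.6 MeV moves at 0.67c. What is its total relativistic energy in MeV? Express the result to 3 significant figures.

Lorentz factor: γ = (1 − 0.4489)^(−1/2) = 1.3471.
Total energy: E = γmc² = 1.3471 × 1875.6 MeV = 2530 MeV.

2530 MeV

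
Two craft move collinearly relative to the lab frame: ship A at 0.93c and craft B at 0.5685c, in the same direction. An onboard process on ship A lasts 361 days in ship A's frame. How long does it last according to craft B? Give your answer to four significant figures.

562.7 days

Transform ship A's velocity into craft B's frame: (0.93 − 0.5685)/(1 − 0.93·0.5685) = 0.3615/0.471295, so the relative speed is 0.76704c.
γ for this relative speed: γ = 1/√(1 − 0.58835) = 1.5586.
The clock on ship A records proper time, so craft B measures Δt = γΔτ = 1.5586 × 361 = 562.7 days.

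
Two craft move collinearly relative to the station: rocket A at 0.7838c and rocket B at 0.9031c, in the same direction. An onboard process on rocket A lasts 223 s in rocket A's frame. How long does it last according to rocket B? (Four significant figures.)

244.3 s

The velocity of rocket A relative to rocket B is (0.7838 − 0.9031)c / (1 − 0.7838×0.9031) = −0.40835c; relative speed 0.40835c.
At |u| = 0.40835c, γ = (1 − 0.16675)^(−1/2) = 1.0955.
Rocket A's interval is proper; time dilation gives Δt_B = γΔτ = 1.0955 × 223 s = 244.3 s.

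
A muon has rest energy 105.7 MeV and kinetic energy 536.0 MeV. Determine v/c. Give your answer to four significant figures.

0.9863

γ = 1 + K/(mc²) = 1 + 536.0/105.7 = 6.071.
β = √(1 − 1/γ²) = √(1 − 0.0271319) = √0.9728681 = 0.9863.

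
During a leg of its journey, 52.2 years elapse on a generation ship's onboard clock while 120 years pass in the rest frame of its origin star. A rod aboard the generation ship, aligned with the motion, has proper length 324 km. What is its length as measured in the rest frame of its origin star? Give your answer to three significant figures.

141 km

The time-dilation ratio gives γ = 120/52.2 = 2.29885.
The rod contracts by the same γ: 324 km / 2.29885 = 141 km.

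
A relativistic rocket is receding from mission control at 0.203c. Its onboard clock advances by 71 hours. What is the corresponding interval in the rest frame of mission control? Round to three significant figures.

γ = 1/√(1 − β²) = 1/√(1 − 0.041209) = 1/√0.958791 = 1/0.979179 = 1.0213.
Time dilation: Δt = γ·Δτ = 1.0213 × 71 = 72.5 hours.

72.5 hours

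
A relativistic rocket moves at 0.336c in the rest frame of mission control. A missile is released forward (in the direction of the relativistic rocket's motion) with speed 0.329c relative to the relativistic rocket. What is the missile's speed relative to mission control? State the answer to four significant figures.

In units of c, u = (u' + v)/(1 + u'v) with u' = 0.329 and v = 0.336.
Numerator: 0.329 + 0.336 = 0.665. Denominator: 1 + (0.329)(0.336) = 1.110544.
u = 0.665/1.110544 = 0.59881, so the speed is 0.5988c.

0.5988c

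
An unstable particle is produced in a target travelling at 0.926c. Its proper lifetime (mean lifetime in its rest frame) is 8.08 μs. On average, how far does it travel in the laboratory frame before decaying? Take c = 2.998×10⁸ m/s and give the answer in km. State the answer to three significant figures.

5.94 km

Lorentz factor: γ = (1 − 0.857476)^(−1/2) = 2.6488.
Lab-frame lifetime: Δt = γτ = 2.6488 × 8.08 μs = 21.402 μs.
Distance: d = vΔt = 0.926 × 2.998×10⁸ m/s × 2.1402×10^-5 s = 5940 m = 5.94 km.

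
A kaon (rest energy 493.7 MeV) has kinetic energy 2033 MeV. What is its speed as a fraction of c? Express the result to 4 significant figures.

0.9807c

γ = 1 + K/(mc²) = 1 + 2033/493.7 = 5.1179.
β = √(1 − 1/γ²) = √(1 − 0.0381783) = √0.9618217 = 0.9807.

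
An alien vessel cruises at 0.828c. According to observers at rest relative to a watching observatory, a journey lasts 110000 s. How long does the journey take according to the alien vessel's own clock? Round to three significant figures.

61700 s

γ = 1/√(1 − β²) = 1/√(1 − 0.685584) = 1/√0.314416 = 1/0.560728 = 1.7834.
The moving clock records proper time: Δτ = Δt/γ = 110000/1.7834 = 61700 s.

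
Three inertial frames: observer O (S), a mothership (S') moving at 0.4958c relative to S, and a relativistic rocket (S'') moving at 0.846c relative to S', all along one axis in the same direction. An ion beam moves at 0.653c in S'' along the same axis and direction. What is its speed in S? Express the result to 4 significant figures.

0.9883c

First combine the ion beam and relativistic rocket (S''→S'): u₁ = (0.653 + 0.846)/(1 + 0.653×0.846) = 1.499/1.552438 = 0.96558.
Then combine with the mothership (S'→S): u = (0.96558 + 0.4958)/(1 + 0.96558×0.4958) = 1.46138/1.478734564 = 0.98826.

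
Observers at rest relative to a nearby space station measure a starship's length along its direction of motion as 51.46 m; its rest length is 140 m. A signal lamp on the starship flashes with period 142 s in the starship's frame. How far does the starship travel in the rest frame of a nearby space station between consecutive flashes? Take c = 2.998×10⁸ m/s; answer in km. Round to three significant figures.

From L = L₀/γ: γ = 140/51.46 = 2.72056.
β = √(1 − 1/γ²) = 0.93. Lab-frame period = γτ = 2.72056×142 s = 386.32 s. Distance = βc × γτ = 0.93 × 2.998×10⁸ m/s × 386.32 s = 1.0771×10^11 m = 1.08×10^8 km.

1.08×10^8 km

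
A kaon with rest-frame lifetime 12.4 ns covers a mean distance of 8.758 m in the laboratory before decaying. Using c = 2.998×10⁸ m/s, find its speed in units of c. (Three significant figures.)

0.921c

Lab distance = (lab lifetime)·v = γτ·βc, so βγ = d/(cτ) = 8.758/(2.998×10⁸ × 1.240×10^-8) = 2.3559.
With βγ = 2.3559: γ² = 1 + (βγ)² = 6.55026, and β = (βγ)/γ = 2.3559/2.55935 = 0.921.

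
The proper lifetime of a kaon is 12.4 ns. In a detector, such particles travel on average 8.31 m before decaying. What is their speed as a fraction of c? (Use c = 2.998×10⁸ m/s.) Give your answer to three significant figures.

Let x = d/(cτ) = 8.310 m / (2.998×10⁸ m/s × 1.240×10^-8 s) = 2.2354. Since d = βγcτ, x = βγ = β/√(1−β²).
Solving: β² = x²/(1+x²) = 4.99701/5.99701 = 0.83325, so β = 0.913.

0.913c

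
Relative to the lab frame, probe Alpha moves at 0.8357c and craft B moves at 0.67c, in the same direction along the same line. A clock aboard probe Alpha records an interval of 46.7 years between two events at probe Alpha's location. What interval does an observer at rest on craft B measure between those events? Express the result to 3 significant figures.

50.4 years

Speed of probe Alpha in craft B's frame: u = (v_A − v_B)/(1 − v_A v_B/c²) = (0.8357 − 0.67)/(1 − 0.8357×0.67) = 0.1657/0.440081 = 0.37652; |u| = 0.37652c.
γ for this relative speed: γ = 1/√(1 − 0.141767) = 1.0794.
Probe Alpha's interval is proper; time dilation gives Δt_B = γΔτ = 1.0794 × 46.7 years = 50.4 years.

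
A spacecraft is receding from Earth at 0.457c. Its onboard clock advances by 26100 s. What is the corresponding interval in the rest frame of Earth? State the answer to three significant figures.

29300 s

γ = 1/√(1 − β²) = 1/√(1 − 0.208849) = 1/√0.791151 = 1/0.889467 = 1.1243.
The onboard clock measures proper time, so the interval in the rest frame of Earth is dilated: Δt = γ·Δτ = 1.1243 × 26100 s = 29300 s.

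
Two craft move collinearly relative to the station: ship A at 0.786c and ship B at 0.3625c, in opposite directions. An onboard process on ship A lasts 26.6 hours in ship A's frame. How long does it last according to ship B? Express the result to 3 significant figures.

Speed of ship A in ship B's frame: u = (v_A + v_B)/(1 + v_A v_B/c²) = (0.786 + 0.3625)/(1 + 0.786×0.3625) = 1.1485/1.284925 = 0.89383; |u| = 0.89383c.
γ for this relative speed: γ = 1/√(1 − 0.798932) = 2.2301.
The clock on ship A records proper time, so ship B measures Δt = γΔτ = 2.2301 × 26.6 = 59.3 hours.

59.3 hours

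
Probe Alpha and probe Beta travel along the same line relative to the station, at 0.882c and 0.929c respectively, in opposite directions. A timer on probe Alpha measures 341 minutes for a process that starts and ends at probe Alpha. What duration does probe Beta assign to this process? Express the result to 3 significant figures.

Transform probe Alpha's velocity into probe Beta's frame: (0.882 + 0.929)/(1 + 0.882·0.929) = 1.811/1.819378, so the relative speed is 0.9954c.
At |u| = 0.9954c, γ = (1 − 0.990821)^(−1/2) = 10.438.
The clock on probe Alpha records proper time, so probe Beta measures Δt = γΔτ = 10.438 × 341 = 3560 minutes.

3560 minutes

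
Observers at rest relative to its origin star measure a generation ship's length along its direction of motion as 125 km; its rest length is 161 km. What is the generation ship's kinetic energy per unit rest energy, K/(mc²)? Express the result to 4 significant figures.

0.2880

Length contraction gives γ = L₀/L = 161/125 = 1.288.
Since K = (γ−1)mc², K/(mc²) = 1.288 − 1 = 0.2880.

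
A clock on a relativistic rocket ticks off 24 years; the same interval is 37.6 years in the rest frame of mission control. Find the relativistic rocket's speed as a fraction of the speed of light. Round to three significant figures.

0.770c

γ = Δt/Δτ = 37.6/24 = 1.5667.
β = √(1 − 1/γ²) = √(1 − 0.407407) = √0.592593 = 0.770.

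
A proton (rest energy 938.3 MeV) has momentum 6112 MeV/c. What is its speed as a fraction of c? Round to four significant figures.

βγ = pc/(mc²) = 6112/938.3 = 6.5139.
Since γ² = 1 + (βγ)² = 43.4309, γ = √43.4309 = 6.59021, and β = (βγ)/γ = 6.5139/6.59021 = 0.9884.

0.9884c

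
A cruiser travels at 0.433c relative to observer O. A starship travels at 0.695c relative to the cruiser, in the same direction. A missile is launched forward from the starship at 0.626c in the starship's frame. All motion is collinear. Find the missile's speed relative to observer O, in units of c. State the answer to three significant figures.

0.968c

First combine the missile and starship (S''→S'): u₁ = (0.626 + 0.695)/(1 + 0.626×0.695) = 1.321/1.43507 = 0.92051.
Then combine with the cruiser (S'→S): u = (0.92051 + 0.433)/(1 + 0.92051×0.433) = 1.35351/1.39858083 = 0.96777.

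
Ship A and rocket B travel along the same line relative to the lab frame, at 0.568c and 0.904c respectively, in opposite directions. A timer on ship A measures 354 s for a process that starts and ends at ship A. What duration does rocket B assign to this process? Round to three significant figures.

The velocity of ship A relative to rocket B is (0.568 + 0.904)c / (1 + 0.568×0.904) = 0.9726c; relative speed 0.9726c.
At |u| = 0.9726c, γ = (1 − 0.945951)^(−1/2) = 4.3014.
Ship A's interval is proper; time dilation gives Δt_B = γΔτ = 4.3014 × 354 s = 1520 s.

1520 s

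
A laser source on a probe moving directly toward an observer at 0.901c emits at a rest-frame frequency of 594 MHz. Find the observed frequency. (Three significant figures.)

2600 MHz

Relativistic Doppler (source moving toward): f_obs = f_src · √((1+β)/(1−β)).
With β = 0.901: factor = √(1.901/0.099) = 4.382.
f_obs = 594 × 4.382 = 2600 MHz.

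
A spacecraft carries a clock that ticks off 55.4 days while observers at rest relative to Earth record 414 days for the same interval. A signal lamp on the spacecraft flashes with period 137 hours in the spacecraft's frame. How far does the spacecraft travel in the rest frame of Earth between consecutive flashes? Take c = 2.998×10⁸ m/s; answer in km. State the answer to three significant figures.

From Δt = γΔτ: γ = 414/55.4 = 7.47292.
β = √(1 − 1/γ²) = 0.99101. Lab-frame period = γτ = 7.47292×137 hours = 1023.8 hours. Distance = βc × γτ = 0.99101 × 2.998×10⁸ m/s × 3685680 s = 1.0950×10^15 m = 1.10×10^12 km.

1.10×10^12 km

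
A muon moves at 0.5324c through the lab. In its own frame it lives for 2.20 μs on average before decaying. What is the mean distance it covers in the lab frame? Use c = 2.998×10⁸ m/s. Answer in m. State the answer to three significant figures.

γ = 1/√(1 − β²) = 1/√(1 − 0.28344976) = 1/√0.71655024 = 1/0.846493 = 1.1813.
Lab-frame lifetime: Δt = γτ = 1.1813 × 2.20 μs = 2.5989 μs.
Distance: d = vΔt = 0.5324 × 2.998×10⁸ m/s × 2.5989×10^-6 s = 415 m.

415 m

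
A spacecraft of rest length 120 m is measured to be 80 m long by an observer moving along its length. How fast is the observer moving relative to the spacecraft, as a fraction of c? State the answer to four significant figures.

0.7454c

Length contraction gives γ = L₀/L = 120/80 = 1.5.
β = √(1 − 1/γ²) = √0.555556 = 0.7454.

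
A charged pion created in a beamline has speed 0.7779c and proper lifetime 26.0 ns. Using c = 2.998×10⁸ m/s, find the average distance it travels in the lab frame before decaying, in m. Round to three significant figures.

9.65 m

β² = 0.60512841, so γ = 1/√0.39487159 = 1.5914.
Lab-frame lifetime: Δt = γτ = 1.5914 × 26.0 ns = 41.376 ns.
Distance: d = vΔt = 0.7779 × 2.998×10⁸ m/s × 4.1376×10^-8 s = 9.65 m.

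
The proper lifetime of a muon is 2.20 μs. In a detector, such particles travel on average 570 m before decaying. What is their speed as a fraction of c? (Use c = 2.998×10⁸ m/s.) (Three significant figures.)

Lab distance = (lab lifetime)·v = γτ·βc, so βγ = d/(cτ) = 570.0/(2.998×10⁸ × 2.200×10^-6) = 0.86421.
With βγ = 0.86421: γ² = 1 + (βγ)² = 1.746859, and β = (βγ)/γ = 0.86421/1.32169 = 0.654.

0.654c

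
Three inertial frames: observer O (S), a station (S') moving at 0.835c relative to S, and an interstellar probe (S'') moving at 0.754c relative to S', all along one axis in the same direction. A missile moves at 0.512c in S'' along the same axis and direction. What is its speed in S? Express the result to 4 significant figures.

First combine the missile and interstellar probe (S''→S'): u₁ = (0.512 + 0.754)/(1 + 0.512×0.754) = 1.266/1.386048 = 0.91339.
Then combine with the station (S'→S): u = (0.91339 + 0.835)/(1 + 0.91339×0.835) = 1.74839/1.76268065 = 0.99189.

0.9919c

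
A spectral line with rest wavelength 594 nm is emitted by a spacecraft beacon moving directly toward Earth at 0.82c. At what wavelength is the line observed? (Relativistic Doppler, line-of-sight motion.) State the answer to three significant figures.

187 nm

Relativistic Doppler for wavelength: λ_obs = λ_src · √((1−β)/(1+β)).
With β = 0.82: factor = √(0.18/1.82) = 0.31449.
λ_obs = 594 × 0.31449 = 187 nm.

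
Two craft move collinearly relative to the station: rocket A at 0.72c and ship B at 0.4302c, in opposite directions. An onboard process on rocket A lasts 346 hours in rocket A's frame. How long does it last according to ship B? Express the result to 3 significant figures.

The velocity of rocket A relative to ship B is (0.72 + 0.4302)c / (1 + 0.72×0.4302) = 0.87819c; relative speed 0.87819c.
At |u| = 0.87819c, γ = (1 − 0.771218)^(−1/2) = 2.0907.
The clock on rocket A records proper time, so ship B measures Δt = γΔτ = 2.0907 × 346 = 723 hours.

723 hours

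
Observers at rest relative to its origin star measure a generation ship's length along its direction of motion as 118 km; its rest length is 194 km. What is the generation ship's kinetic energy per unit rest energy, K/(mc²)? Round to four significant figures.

0.6441

From L = L₀/γ: γ = 194/118 = 1.64407.
Since K = (γ−1)mc², K/(mc²) = 1.64407 − 1 = 0.6441.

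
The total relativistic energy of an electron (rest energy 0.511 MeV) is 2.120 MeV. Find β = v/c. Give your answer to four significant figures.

Total energy E = γmc² gives γ = 2.120/0.511 = 4.1487.
Hence β = √(1 − 1/γ²) = √(1 − 0.0581) = √0.9419 = 0.9705.

0.9705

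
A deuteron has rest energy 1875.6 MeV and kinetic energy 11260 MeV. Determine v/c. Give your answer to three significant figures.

γ = 1 + K/(mc²) = 1 + 11260/1875.6 = 7.0034.
β = √(1 − 1/γ²) = √(1 − 0.0203884) = √0.9796116 = 0.990.

0.990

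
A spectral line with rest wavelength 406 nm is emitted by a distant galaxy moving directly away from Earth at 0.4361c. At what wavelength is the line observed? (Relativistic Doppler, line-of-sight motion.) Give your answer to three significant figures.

648 nm

Relativistic Doppler for wavelength: λ_obs = λ_src · √((1+β)/(1−β)).
With β = 0.4361: factor = √(1.4361/0.5639) = 1.5958.
λ_obs = 406 × 1.5958 = 648 nm.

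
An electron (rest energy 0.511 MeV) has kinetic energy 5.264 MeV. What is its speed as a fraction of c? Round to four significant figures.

0.9961c

γ = 1 + K/(mc²) = 1 + 5.264/0.511 = 11.301.
β = √(1 − 1/γ²) = √(1 − 0.00783008) = √0.99216992 = 0.9961.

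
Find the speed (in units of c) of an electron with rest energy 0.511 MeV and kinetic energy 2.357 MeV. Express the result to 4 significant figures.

0.9840c

K = (γ−1)mc², so γ = 1 + 2.357/0.511 = 5.6125.
Then v/c = √(1 − γ⁻²) = √(1 − 0.0317459) = √0.9682541 = 0.9840.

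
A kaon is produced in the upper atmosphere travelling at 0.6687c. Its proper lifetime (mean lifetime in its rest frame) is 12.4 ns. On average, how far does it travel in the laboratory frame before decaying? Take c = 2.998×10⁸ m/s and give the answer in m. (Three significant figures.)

β² = 0.44715969, so γ = 1/√0.55284031 = 1.3449.
Lab-frame lifetime: Δt = γτ = 1.3449 × 12.4 ns = 16.677 ns.
Distance: d = vΔt = 0.6687 × 2.998×10⁸ m/s × 1.6677×10^-8 s = 3.34 m.

3.34 m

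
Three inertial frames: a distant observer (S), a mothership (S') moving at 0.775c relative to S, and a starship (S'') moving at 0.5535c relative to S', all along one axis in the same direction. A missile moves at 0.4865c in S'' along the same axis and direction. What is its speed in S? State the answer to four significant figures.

0.9751c

Apply u = (u'+v)/(1+u'v) twice. Missile in the mothership frame: (0.4865+0.5535)/(1+0.4865·0.5535) = 1.04/1.26927775 = 0.81936c.
That velocity, transformed to the rest frame of a distant observer: (0.81936+0.775)/(1+0.81936·0.775) = 1.59436/1.635004 = 0.97514c.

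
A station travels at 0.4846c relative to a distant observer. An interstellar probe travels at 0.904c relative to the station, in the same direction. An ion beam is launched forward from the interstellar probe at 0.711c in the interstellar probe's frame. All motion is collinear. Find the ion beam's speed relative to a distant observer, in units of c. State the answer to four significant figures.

Apply u = (u'+v)/(1+u'v) twice. Ion beam in the station frame: (0.711+0.904)/(1+0.711·0.904) = 1.615/1.642744 = 0.98311c.
That velocity, transformed to the rest frame of a distant observer: (0.98311+0.4846)/(1+0.98311·0.4846) = 1.46771/1.476415106 = 0.9941c.

0.9941c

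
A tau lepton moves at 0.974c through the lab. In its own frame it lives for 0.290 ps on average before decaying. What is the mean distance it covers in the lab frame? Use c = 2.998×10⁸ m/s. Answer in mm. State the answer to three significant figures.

0.374 mm

With β = 0.974, γ = 1/√(1 − 0.974²) = 1/√0.051324 = 4.4141.
Lab-frame lifetime: Δt = γτ = 4.4141 × 0.290 ps = 1.2801 ps.
Distance: d = vΔt = 0.974 × 2.998×10⁸ m/s × 1.2801×10^-12 s = 3.74×10^-4 m = 0.374 mm.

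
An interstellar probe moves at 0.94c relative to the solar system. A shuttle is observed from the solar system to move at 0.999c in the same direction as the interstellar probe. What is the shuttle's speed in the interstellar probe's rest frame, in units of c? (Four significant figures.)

0.9682c

Transform to the interstellar probe's frame: u' = (u − v)/(1 − uv/c²).
u' = (0.999 − 0.94)/(1 − 0.999×0.94) = 0.059/0.06094 = 0.96817.
Speed in the interstellar probe's frame: 0.9682c (in the same direction).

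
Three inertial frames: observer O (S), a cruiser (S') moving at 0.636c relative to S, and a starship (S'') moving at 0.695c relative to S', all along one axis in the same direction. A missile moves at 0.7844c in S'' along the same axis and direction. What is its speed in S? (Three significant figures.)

First combine the missile and starship (S''→S'): u₁ = (0.7844 + 0.695)/(1 + 0.7844×0.695) = 1.4794/1.545158 = 0.95744.
Then combine with the cruiser (S'→S): u = (0.95744 + 0.636)/(1 + 0.95744×0.636) = 1.59344/1.60893184 = 0.99037.

0.990c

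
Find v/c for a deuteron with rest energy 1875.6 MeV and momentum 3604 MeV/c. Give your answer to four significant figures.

pc/(mc²) = 3604/1875.6 = 1.9215 = βγ = β/√(1−β²).
So β² = x²/(1 + x²) with x = 1.9215: x² = 3.69216, β² = 3.69216/4.69216 = 0.786879, β = 0.8871.

0.8871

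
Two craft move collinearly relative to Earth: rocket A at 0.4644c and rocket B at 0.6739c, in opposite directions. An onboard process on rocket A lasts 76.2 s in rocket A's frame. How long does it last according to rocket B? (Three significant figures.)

153 s

The velocity of rocket A relative to rocket B is (0.4644 + 0.6739)c / (1 + 0.4644×0.6739) = 0.86697c; relative speed 0.86697c.
γ for this relative speed: γ = 1/√(1 − 0.751637) = 2.0066.
The clock on rocket A records proper time, so rocket B measures Δt = γΔτ = 2.0066 × 76.2 = 153 s.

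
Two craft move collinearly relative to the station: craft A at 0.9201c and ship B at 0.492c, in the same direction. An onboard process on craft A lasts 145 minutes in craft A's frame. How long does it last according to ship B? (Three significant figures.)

Transform craft A's velocity into ship B's frame: (0.9201 − 0.492)/(1 − 0.9201·0.492) = 0.4281/0.5473108, so the relative speed is 0.78219c.
γ for this relative speed: γ = 1/√(1 − 0.611821) = 1.605.
Craft A's interval is proper; time dilation gives Δt_B = γΔτ = 1.605 × 145 minutes = 233 minutes.

233 minutes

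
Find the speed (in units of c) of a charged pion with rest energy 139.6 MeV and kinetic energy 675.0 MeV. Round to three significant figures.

0.985c

K = (γ−1)mc², so γ = 1 + 675.0/139.6 = 5.8352.
Then v/c = √(1 − γ⁻²) = √(1 − 0.029369) = √0.970631 = 0.985.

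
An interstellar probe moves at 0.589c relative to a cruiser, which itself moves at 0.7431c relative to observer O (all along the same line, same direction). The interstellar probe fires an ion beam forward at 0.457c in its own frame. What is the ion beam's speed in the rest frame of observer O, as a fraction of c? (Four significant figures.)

Apply u = (u'+v)/(1+u'v) twice. Ion beam in the cruiser frame: (0.457+0.589)/(1+0.457·0.589) = 1.046/1.269173 = 0.82416c.
That velocity, transformed to the rest frame of observer O: (0.82416+0.7431)/(1+0.82416·0.7431) = 1.56726/1.612433296 = 0.97198c.

0.9720c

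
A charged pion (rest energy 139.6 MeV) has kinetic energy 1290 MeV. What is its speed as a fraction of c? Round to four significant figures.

K = (γ−1)mc², so γ = 1 + 1290/139.6 = 10.241.
Then v/c = √(1 − γ⁻²) = √(1 − 0.00953488) = √0.99046512 = 0.9952.

0.9952c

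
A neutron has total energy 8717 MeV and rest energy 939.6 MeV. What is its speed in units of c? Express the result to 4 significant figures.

Total energy E = γmc² gives γ = 8717/939.6 = 9.2774.
Hence β = √(1 − 1/γ²) = √(1 − 0.0116184) = √0.9883816 = 0.9942.

0.9942c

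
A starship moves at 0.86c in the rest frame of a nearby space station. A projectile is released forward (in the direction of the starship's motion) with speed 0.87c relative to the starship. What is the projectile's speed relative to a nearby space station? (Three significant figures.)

0.990c

Relativistic velocity addition: u = (u' + v)/(1 + u'v/c²), with u' = 0.87c and v = 0.86c.
Numerator: 0.87 + 0.86 = 1.73. Denominator: 1 + (0.87)(0.86) = 1.7482.
u = 1.73/1.7482 = 0.98959, so the speed is 0.990c.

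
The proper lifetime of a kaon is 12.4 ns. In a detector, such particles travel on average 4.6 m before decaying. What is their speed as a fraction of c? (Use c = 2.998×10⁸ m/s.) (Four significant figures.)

Lab distance = (lab lifetime)·v = γτ·βc, so βγ = d/(cτ) = 4.600/(2.998×10⁸ × 1.240×10^-8) = 1.2374.
With βγ = 1.2374: γ² = 1 + (βγ)² = 2.53116, and β = (βγ)/γ = 1.2374/1.59096 = 0.7778.

0.7778c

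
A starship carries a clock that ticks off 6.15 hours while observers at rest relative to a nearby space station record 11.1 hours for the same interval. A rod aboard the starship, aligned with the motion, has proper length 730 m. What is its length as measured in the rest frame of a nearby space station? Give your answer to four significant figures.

γ = Δt/Δτ = 11.1/6.15 = 1.80488.
L = L₀/γ = 730/1.80488 = 404.5 m.

404.5 m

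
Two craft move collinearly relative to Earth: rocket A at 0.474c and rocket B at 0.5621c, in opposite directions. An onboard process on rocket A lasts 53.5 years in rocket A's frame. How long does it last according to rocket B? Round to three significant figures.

93.0 years

The velocity of rocket A relative to rocket B is (0.474 + 0.5621)c / (1 + 0.474×0.5621) = 0.81812c; relative speed 0.81812c.
γ for this relative speed: γ = 1/√(1 − 0.66932) = 1.739.
Rocket A's interval is proper; time dilation gives Δt_B = γΔτ = 1.739 × 53.5 years = 93.0 years.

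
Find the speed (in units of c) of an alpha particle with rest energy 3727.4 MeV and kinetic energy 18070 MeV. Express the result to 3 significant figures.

0.985c

K = (γ−1)mc², so γ = 1 + 18070/3727.4 = 5.8479.
Then v/c = √(1 − γ⁻²) = √(1 − 0.0292415) = √0.9707585 = 0.985.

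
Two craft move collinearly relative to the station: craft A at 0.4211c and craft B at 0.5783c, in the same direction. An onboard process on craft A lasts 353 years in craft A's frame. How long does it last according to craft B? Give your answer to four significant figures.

360.9 years

The velocity of craft A relative to craft B is (0.4211 − 0.5783)c / (1 − 0.4211×0.5783) = −0.20781c; relative speed 0.20781c.
γ for this relative speed: γ = 1/√(1 − 0.043185) = 1.0223.
Craft A's interval is proper; time dilation gives Δt_B = γΔτ = 1.0223 × 353 years = 360.9 years.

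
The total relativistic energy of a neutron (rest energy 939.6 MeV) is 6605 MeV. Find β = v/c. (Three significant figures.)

0.990

γ = E/(mc²) = 6605/939.6 = 7.0296.
β = √(1 − 1/γ²) = √(1 − 0.0202367) = √0.9797633 = 0.990.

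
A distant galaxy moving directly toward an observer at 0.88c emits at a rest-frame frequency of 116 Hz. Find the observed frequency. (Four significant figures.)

459.1 Hz

Relativistic Doppler (source moving toward): f_obs = f_src · √((1+β)/(1−β)).
With β = 0.88: factor = √(1.88/0.12) = 3.9581.
f_obs = 116 × 3.9581 = 459.1 Hz.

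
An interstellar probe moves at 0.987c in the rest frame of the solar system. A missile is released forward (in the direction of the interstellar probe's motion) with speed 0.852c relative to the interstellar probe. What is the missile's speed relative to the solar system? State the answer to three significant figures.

Relativistic velocity addition: u = (u' + v)/(1 + u'v/c²), with u' = 0.852c and v = 0.987c.
Numerator: 0.852 + 0.987 = 1.839. Denominator: 1 + (0.852)(0.987) = 1.840924.
u = 1.839/1.840924 = 0.99895, so the speed is 0.999c.

0.999c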